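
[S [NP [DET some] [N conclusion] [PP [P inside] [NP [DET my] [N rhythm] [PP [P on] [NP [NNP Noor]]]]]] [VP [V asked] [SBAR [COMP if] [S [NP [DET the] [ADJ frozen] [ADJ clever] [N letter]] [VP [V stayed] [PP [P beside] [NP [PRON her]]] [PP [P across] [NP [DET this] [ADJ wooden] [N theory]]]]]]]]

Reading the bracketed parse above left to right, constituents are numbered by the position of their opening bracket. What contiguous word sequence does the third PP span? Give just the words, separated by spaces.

beside her

Opening `[PP` markers occur at word positions 3, 6, 15, 17; the third of these opens the constituent [PP beside her].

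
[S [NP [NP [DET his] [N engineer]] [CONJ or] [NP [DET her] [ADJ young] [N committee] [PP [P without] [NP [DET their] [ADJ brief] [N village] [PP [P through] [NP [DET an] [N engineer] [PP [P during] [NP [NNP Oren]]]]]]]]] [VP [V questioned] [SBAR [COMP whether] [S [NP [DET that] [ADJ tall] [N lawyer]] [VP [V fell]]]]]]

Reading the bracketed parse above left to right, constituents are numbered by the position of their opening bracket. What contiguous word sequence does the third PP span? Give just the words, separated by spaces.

In left-to-right order the PP constituents are "without their brief village through an engineer during Oren"; "through an engineer during Oren"; "during Oren". Number 3 is "during Oren".

during Oren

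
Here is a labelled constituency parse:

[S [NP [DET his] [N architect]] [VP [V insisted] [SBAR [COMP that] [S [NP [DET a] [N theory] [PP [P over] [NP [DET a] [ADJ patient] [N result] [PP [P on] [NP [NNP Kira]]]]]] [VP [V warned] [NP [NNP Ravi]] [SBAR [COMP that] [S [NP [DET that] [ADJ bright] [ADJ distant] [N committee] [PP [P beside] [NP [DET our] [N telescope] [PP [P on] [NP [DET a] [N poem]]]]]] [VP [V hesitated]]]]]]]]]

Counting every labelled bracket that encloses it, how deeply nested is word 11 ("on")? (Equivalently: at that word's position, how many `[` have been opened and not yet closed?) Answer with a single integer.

9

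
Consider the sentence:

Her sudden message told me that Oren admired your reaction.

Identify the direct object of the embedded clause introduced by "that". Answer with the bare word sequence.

your reaction

The verb of the embedded clause introduced by "that" is "admired"; its direct object is the NP "your reaction".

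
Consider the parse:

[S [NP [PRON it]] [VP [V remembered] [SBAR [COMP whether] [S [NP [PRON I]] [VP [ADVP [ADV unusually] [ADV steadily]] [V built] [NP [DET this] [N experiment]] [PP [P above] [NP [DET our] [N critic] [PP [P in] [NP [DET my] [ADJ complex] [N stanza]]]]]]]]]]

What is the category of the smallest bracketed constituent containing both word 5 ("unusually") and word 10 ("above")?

The smallest bracket enclosing both words is [VP unusually steadily built this experiment above our critic in my complex stanza], so the label is VP.

VP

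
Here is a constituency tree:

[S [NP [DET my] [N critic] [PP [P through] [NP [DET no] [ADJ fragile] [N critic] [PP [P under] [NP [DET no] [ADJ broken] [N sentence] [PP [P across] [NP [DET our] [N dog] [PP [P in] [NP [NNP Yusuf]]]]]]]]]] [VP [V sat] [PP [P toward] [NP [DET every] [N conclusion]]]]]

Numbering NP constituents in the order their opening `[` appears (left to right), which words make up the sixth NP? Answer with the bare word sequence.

every conclusion

In left-to-right order the NP constituents are "my critic through no fragile critic under no broken sentence across our dog in Yusuf"; "no fragile critic under no broken sentence across our dog in Yusuf"; "no broken sentence across our dog in Yusuf"; "our dog in Yusuf"; "Yusuf"; "every conclusion". Number 6 is "every conclusion".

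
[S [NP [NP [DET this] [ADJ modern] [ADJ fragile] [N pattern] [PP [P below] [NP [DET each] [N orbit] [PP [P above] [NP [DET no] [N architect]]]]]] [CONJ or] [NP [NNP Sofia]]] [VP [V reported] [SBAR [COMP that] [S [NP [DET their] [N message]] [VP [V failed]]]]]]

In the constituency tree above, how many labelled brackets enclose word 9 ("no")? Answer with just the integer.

The word sits inside DET, which is inside NP, inside PP, inside NP, inside PP, inside NP, inside NP, inside S — 8 brackets in all.

8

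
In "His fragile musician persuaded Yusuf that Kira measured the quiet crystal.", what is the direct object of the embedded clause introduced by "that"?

The verb of the embedded clause introduced by "that" is "measured"; its direct object is the NP "the quiet crystal".

the quiet crystal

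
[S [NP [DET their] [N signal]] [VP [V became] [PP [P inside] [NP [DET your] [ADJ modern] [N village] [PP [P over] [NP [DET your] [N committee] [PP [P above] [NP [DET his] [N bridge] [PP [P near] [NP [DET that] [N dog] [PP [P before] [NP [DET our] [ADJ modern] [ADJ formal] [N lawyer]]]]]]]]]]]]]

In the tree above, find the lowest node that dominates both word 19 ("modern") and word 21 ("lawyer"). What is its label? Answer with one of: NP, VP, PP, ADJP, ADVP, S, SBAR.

NP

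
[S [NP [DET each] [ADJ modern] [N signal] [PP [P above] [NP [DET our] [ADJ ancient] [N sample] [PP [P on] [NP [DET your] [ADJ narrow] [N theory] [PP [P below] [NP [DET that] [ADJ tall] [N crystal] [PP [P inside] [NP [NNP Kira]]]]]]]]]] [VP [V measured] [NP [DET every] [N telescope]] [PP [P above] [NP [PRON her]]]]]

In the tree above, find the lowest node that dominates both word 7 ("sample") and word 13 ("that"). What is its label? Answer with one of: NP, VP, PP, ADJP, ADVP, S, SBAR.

Word 7 lies under S → NP → PP → NP → N; word 13 lies under S → NP → PP → NP → PP → NP → PP → NP → DET. The lowest shared node is the NP.

NP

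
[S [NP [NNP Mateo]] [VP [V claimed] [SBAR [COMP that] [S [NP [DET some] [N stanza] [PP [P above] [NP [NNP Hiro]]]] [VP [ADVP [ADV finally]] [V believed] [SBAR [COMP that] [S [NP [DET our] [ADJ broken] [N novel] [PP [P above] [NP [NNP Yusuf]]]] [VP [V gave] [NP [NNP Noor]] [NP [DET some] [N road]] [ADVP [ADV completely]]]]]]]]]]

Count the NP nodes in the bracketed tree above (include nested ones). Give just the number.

7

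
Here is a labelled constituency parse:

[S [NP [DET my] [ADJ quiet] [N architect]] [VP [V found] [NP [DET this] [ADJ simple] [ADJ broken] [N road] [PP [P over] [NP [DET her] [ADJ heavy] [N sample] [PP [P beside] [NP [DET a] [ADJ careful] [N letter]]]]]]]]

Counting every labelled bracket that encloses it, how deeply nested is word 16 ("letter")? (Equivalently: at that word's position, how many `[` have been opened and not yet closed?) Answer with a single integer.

8

Counting open brackets not yet closed at "letter": [S [VP [NP [PP [NP [PP [NP [N = 8.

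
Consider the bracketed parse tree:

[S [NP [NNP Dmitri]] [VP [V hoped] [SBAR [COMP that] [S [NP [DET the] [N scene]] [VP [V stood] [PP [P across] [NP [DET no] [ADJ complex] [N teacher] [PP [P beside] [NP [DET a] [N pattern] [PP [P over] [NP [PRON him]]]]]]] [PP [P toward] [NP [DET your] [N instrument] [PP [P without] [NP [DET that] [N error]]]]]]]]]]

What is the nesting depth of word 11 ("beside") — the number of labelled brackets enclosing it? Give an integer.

Path from the root down to the word: S → VP → SBAR → S → VP → PP → NP → PP → P. That is 9 enclosing brackets.

9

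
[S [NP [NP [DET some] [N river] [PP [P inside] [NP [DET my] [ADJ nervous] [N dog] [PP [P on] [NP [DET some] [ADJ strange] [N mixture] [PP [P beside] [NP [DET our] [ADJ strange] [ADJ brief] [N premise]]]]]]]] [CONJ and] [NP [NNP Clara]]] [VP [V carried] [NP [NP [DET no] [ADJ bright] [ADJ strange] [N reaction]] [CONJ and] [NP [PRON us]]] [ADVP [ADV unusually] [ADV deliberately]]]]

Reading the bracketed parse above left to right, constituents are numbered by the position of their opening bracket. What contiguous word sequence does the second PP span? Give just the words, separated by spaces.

The PP opening brackets appear, in order, over: "inside my nervous dog on some strange mixture beside our strange brief premise"; "on some strange mixture beside our strange brief premise"; "beside our strange brief premise". The second one spans "on some strange mixture beside our strange brief premise".

on some strange mixture beside our strange brief premise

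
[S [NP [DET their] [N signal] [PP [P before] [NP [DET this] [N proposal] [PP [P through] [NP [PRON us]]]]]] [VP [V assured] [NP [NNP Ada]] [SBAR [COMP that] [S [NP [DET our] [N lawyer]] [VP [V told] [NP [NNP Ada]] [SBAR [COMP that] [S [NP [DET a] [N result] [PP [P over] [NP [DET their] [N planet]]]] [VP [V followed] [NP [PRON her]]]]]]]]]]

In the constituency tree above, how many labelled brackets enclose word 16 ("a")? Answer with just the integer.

9

The word sits inside DET, which is inside NP, inside S, inside SBAR, inside VP, inside S, inside SBAR, inside VP, inside S — 9 brackets in all.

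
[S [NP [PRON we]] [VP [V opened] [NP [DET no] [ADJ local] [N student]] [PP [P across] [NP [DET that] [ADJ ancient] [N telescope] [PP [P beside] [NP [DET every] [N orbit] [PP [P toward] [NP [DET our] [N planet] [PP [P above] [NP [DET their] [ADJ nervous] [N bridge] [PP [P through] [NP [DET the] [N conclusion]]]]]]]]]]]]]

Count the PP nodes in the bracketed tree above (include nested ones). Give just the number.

5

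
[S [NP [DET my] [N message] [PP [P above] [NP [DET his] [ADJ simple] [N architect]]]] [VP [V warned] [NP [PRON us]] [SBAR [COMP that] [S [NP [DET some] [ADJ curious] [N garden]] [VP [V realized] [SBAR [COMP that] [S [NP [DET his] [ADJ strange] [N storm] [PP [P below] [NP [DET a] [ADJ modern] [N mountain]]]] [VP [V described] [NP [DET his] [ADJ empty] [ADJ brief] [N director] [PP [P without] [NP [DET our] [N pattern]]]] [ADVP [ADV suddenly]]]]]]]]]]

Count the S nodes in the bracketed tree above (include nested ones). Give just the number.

3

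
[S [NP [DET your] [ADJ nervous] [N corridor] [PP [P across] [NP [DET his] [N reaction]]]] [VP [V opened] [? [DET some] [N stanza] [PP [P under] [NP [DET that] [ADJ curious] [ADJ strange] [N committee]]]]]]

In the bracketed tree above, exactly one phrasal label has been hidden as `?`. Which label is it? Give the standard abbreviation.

A constituent whose immediate children are DET 'some', N 'stanza', PP is a noun phrase: NP.

NP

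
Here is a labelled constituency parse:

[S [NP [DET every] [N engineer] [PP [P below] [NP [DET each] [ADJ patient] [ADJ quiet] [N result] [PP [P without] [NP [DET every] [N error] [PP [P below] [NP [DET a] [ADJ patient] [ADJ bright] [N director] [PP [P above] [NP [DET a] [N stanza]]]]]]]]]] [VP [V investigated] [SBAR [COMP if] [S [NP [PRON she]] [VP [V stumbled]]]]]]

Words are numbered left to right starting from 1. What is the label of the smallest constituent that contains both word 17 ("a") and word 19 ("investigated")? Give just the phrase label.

S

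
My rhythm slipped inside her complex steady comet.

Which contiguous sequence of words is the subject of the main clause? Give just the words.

my rhythm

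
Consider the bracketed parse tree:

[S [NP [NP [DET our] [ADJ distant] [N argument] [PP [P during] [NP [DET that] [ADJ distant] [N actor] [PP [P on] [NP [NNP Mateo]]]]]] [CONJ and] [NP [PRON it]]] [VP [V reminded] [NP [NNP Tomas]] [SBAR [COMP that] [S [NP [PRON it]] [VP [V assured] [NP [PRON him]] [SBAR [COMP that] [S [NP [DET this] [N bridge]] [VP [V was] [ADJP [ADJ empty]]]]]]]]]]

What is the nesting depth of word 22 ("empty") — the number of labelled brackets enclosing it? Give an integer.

Counting open brackets not yet closed at "empty": [S [VP [SBAR [S [VP [SBAR [S [VP [ADJP [ADJ = 10.

10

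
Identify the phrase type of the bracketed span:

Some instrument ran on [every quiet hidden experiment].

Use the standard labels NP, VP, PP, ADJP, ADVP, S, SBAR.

NP

The bracketed span "every quiet hidden experiment" is headed by "experiment", making it a noun phrase (NP).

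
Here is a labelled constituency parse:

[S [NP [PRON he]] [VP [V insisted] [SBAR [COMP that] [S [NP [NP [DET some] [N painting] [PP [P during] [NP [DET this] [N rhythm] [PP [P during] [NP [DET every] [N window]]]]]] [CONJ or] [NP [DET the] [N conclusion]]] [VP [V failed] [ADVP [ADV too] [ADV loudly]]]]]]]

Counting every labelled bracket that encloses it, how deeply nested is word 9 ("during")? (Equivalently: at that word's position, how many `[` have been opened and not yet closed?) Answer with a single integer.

10

Path from the root down to the word: S → VP → SBAR → S → NP → NP → PP → NP → PP → P. That is 10 enclosing brackets.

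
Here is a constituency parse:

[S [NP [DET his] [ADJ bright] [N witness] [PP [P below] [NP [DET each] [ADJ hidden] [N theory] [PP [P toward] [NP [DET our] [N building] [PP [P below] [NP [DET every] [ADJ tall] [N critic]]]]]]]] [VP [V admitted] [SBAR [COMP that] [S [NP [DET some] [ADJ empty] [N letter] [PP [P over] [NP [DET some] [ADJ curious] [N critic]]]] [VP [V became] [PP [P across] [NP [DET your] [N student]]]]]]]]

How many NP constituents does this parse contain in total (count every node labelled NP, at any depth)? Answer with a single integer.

7

Listing each NP by its span: [NP his bright witness below each hidden theory toward our building below every tall critic]; [NP each hidden theory toward our building below every tall critic]; [NP our building below every tall critic]; [NP every tall critic]; [NP some empty letter over some curious critic]; [NP some curious critic] … — that makes 7.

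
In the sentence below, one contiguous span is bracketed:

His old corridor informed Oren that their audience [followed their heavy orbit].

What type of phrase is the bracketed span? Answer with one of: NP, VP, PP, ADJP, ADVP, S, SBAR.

The span is built around the verb "followed" — a verb phrase (VP).

VP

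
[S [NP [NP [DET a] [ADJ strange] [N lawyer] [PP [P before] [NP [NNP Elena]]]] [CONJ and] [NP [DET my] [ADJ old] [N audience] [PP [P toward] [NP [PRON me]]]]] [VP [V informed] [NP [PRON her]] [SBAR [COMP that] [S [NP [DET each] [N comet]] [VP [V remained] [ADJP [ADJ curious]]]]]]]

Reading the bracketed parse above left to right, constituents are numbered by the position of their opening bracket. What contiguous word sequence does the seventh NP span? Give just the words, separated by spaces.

each comet

Opening `[NP` markers occur at word positions 1, 1, 5, 7, 11, 13, 15; the seventh of these opens the constituent [NP each comet].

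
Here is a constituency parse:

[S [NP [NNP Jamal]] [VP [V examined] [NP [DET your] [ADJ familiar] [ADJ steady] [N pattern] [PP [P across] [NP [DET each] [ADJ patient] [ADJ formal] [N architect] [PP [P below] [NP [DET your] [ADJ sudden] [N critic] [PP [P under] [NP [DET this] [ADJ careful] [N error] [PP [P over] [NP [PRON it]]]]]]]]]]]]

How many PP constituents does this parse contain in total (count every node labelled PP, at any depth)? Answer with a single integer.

4

Scanning left to right, an opening `[PP` appears at word positions 7, 12, 16, 20 — 4 in total.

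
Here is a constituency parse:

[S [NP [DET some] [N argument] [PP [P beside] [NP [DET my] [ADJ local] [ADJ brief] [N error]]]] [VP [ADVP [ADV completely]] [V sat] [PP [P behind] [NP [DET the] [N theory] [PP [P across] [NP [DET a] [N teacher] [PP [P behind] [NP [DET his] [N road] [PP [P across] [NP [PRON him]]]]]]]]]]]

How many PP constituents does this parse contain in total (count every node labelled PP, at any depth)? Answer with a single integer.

Scanning left to right, an opening `[PP` appears at word positions 3, 10, 13, 16, 19 — 5 in total.

5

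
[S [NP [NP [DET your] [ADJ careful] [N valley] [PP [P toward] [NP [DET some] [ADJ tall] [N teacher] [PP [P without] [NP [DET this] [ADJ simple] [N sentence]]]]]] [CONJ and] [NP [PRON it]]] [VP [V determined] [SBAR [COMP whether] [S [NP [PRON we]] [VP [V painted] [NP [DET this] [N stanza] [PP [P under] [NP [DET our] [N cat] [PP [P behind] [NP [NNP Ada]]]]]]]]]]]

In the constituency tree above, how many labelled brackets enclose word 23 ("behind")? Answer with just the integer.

10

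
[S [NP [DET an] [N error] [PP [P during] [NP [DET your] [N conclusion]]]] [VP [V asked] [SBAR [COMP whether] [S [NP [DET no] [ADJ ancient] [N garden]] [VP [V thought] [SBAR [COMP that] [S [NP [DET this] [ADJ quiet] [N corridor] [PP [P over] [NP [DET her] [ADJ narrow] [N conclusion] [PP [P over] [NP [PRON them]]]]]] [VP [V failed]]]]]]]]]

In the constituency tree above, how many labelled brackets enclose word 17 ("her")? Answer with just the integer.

The word sits inside DET, which is inside NP, inside PP, inside NP, inside S, inside SBAR, inside VP, inside S, inside SBAR, inside VP, inside S — 11 brackets in all.

11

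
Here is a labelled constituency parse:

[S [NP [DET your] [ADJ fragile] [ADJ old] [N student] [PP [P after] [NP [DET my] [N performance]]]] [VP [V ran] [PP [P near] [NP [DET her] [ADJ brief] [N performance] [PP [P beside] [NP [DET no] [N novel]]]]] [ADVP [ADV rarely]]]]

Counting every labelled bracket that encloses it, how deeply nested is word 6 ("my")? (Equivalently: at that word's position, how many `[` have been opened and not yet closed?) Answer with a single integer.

5

Counting open brackets not yet closed at "my": [S [NP [PP [NP [DET = 5.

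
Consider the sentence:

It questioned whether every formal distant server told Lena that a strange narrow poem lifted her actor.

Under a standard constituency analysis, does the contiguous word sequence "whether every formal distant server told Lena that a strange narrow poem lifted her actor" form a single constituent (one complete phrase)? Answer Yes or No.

Yes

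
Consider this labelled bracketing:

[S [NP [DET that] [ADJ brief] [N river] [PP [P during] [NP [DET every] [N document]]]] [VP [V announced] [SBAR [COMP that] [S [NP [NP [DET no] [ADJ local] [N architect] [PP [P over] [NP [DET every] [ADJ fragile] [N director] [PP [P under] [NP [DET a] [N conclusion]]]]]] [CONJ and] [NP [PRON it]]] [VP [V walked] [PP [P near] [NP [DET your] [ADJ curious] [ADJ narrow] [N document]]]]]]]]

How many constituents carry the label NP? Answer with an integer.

Listing each NP by its span: [NP that brief river during every document]; [NP every document]; [NP no local architect over every fragile director under a conclusion and it]; [NP no local architect over every fragile director under a conclusion]; [NP every fragile director under a conclusion]; [NP a conclusion] … — that makes 8.

8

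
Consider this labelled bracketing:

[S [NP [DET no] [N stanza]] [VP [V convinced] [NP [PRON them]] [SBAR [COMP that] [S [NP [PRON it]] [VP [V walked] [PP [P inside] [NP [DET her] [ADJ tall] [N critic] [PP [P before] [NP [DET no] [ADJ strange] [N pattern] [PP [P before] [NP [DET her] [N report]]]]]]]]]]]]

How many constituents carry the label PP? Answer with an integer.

Listing each PP by its span: [PP inside her tall critic before no strange pattern before her report]; [PP before no strange pattern before her report]; [PP before her report] — that makes 3.

3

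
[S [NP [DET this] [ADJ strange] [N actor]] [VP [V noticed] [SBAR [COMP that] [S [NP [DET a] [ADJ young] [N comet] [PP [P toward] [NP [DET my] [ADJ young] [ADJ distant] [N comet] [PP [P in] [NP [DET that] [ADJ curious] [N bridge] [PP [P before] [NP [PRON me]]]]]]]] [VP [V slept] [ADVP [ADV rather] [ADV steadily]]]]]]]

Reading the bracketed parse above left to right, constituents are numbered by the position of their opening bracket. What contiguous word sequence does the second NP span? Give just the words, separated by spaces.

a young comet toward my young distant comet in that curious bridge before me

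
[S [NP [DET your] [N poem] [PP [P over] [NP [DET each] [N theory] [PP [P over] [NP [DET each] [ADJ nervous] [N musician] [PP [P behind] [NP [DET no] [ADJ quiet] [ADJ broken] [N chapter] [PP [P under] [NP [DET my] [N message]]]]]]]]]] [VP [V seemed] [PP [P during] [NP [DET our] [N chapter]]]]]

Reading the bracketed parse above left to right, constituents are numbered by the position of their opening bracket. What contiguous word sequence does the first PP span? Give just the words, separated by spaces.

over each theory over each nervous musician behind no quiet broken chapter under my message

In left-to-right order the PP constituents are "over each theory over each nervous musician behind no quiet broken chapter under my message"; "over each nervous musician behind no quiet broken chapter under my message"; "behind no quiet broken chapter under my message"; "under my message"; "during our chapter". Number 1 is "over each theory over each nervous musician behind no quiet broken chapter under my message".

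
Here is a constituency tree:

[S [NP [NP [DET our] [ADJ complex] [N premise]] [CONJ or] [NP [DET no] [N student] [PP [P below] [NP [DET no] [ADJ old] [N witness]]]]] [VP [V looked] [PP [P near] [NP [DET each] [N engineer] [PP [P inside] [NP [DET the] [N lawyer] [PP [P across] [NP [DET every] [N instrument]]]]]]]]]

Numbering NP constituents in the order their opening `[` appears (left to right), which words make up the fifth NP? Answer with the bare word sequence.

each engineer inside the lawyer across every instrument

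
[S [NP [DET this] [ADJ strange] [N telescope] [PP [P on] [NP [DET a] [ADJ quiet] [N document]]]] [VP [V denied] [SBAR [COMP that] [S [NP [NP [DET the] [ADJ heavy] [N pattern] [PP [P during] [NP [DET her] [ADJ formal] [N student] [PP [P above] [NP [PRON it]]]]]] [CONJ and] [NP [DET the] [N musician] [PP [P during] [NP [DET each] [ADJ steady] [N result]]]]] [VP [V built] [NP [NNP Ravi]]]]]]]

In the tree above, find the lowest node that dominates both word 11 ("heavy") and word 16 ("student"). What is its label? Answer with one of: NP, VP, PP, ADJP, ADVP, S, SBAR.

NP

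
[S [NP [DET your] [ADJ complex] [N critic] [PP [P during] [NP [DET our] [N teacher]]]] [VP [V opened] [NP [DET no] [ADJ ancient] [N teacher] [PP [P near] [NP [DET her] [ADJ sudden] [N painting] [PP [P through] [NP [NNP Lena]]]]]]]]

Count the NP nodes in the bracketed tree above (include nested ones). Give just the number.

5

The NP constituents are: [NP your complex critic during our teacher]; [NP our teacher]; [NP no ancient teacher near her sudden painting through Lena]; [NP her sudden painting through Lena]; [NP Lena]. Total: 5.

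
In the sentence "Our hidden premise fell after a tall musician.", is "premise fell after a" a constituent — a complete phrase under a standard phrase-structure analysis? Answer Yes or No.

No

The smallest constituent containing the whole sequence is the clause [S our hidden premise fell after a tall musician], but the sequence is only part of it — it straddles the boundary between noun phrase "our hidden premise" and verb phrase "fell after a tall musician".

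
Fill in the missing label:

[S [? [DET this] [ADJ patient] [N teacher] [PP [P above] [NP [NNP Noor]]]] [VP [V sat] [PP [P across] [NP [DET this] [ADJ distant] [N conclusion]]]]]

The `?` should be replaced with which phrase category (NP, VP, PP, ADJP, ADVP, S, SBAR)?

NP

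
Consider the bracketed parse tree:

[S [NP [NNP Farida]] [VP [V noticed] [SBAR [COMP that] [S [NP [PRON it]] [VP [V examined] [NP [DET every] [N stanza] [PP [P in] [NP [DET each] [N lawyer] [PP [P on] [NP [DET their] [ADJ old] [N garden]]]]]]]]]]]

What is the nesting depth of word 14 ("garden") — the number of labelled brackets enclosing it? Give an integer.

11

The word sits inside N, which is inside NP, inside PP, inside NP, inside PP, inside NP, inside VP, inside S, inside SBAR, inside VP, inside S — 11 brackets in all.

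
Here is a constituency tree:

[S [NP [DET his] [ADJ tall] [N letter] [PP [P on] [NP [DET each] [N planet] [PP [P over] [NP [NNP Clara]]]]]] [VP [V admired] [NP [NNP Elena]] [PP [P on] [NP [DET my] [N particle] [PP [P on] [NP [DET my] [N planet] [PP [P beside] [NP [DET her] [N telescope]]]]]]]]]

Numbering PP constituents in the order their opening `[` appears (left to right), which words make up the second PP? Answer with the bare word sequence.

Opening `[PP` markers occur at word positions 4, 7, 11, 14, 17; the second of these opens the constituent [PP over Clara].

over Clara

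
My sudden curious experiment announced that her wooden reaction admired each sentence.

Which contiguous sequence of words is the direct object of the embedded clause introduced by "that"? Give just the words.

each sentence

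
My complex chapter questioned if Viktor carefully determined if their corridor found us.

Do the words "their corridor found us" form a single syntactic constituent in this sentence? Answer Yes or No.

These words form the whole clause headed by "found", so yes — one constituent.

Yes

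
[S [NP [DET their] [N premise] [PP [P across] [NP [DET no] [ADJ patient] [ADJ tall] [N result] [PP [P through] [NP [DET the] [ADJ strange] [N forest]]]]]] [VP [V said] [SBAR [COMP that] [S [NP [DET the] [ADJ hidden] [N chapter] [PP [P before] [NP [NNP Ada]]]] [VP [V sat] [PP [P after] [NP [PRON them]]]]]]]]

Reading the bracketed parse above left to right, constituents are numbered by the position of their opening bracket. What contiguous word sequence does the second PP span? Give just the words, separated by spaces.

through the strange forest

The PP opening brackets appear, in order, over: "across no patient tall result through the strange forest"; "through the strange forest"; "before Ada"; "after them". The second one spans "through the strange forest".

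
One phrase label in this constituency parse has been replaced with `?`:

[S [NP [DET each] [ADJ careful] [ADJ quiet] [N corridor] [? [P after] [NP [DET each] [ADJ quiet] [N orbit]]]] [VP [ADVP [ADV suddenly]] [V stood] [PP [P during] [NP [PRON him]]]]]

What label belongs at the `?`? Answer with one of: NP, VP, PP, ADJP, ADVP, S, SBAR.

A constituent whose immediate children are P 'after', NP is a prepositional phrase: PP.

PP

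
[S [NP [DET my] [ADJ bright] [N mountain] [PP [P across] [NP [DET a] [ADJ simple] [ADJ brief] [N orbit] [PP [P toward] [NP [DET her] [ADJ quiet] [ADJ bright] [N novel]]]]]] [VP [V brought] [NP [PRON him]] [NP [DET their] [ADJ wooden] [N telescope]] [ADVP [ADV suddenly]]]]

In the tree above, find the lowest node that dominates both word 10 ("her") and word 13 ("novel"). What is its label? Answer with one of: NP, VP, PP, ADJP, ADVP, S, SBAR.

NP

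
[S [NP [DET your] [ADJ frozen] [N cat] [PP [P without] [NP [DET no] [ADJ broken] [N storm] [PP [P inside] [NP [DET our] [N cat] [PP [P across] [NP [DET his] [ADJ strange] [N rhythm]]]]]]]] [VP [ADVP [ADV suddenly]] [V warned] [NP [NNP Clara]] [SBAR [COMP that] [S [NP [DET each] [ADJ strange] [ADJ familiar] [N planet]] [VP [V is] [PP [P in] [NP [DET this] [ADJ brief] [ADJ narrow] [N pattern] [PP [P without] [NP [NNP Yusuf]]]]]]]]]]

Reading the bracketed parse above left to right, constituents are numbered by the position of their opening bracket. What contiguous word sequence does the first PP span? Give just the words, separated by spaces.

without no broken storm inside our cat across his strange rhythm

In left-to-right order the PP constituents are "without no broken storm inside our cat across his strange rhythm"; "inside our cat across his strange rhythm"; "across his strange rhythm"; "in this brief narrow pattern without Yusuf"; "without Yusuf". Number 1 is "without no broken storm inside our cat across his strange rhythm".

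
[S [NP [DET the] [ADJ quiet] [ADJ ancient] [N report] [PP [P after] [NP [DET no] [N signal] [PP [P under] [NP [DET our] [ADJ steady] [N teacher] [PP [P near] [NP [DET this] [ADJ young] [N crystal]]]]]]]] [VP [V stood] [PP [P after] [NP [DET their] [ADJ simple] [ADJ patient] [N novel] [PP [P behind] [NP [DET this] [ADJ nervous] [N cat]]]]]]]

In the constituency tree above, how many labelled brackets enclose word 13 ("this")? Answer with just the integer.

9

Counting open brackets not yet closed at "this": [S [NP [PP [NP [PP [NP [PP [NP [DET = 9.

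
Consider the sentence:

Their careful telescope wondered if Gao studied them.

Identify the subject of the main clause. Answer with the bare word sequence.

their careful telescope

"their careful telescope" is the NP that combines with the VP headed by "wondered" to form the main clause — the subject.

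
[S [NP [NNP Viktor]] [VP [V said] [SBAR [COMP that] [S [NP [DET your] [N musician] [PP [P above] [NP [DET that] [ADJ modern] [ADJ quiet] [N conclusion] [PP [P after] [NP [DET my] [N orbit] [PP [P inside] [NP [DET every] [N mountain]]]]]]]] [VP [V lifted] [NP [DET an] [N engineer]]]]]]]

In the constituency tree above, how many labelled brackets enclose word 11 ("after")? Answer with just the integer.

Path from the root down to the word: S → VP → SBAR → S → NP → PP → NP → PP → P. That is 9 enclosing brackets.

9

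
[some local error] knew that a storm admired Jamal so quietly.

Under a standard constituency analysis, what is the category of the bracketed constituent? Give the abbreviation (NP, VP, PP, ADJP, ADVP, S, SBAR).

NP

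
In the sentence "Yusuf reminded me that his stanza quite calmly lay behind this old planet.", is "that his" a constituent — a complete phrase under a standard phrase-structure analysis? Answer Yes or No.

No

"that" belongs to the complementizer "that" while "his" belongs to the clause "his stanza quite calmly lay behind this old planet"; a span that runs across that boundary is not a single phrase.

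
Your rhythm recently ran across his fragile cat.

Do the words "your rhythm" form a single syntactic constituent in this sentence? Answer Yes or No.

Yes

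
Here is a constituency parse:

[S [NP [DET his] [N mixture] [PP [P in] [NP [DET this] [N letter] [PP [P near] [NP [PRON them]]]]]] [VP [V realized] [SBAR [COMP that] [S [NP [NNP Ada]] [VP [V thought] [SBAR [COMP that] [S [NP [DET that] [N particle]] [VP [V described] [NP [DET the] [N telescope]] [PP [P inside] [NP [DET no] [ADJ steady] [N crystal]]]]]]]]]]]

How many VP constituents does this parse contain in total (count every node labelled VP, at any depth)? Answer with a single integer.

3

The VP constituents are: [VP realized that Ada thought that that particle described the telescope inside no steady crystal]; [VP thought that that particle described the telescope inside no steady crystal]; [VP described the telescope inside no steady crystal]. Total: 3.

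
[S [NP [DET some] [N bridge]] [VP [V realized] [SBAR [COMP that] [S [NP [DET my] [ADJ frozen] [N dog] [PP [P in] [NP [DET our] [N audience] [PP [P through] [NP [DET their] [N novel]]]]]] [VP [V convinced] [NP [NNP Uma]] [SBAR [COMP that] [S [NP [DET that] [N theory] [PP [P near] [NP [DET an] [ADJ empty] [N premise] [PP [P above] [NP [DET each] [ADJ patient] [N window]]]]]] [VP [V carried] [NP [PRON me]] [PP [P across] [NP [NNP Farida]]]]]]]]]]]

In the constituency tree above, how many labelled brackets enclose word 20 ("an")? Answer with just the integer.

Path from the root down to the word: S → VP → SBAR → S → VP → SBAR → S → NP → PP → NP → DET. That is 11 enclosing brackets.

11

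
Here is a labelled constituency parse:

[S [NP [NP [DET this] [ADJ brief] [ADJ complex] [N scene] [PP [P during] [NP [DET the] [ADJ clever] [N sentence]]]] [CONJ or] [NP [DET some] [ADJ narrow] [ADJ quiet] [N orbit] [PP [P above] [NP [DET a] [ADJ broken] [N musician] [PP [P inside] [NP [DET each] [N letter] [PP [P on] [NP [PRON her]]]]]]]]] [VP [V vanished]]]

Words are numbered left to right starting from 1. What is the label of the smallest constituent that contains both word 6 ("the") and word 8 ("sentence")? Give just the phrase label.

NP

Both words fall inside [NP the clever sentence] (words 6–8), and no smaller constituent contains them both. Label: NP.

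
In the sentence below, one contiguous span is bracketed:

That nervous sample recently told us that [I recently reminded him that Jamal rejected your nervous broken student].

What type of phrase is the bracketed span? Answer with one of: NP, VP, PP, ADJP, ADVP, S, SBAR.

S

"reminded" is the head of the bracketed span, so the span is a clause: S.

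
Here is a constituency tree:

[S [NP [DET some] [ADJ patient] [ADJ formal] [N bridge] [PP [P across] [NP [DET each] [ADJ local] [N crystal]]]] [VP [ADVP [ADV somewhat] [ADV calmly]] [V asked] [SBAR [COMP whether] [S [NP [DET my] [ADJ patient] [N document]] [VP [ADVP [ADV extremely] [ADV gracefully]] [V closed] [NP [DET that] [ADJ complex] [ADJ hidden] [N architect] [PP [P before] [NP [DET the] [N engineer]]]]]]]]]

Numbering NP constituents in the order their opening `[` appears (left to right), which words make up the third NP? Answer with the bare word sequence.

my patient document

Opening `[NP` markers occur at word positions 1, 6, 13, 19, 24; the third of these opens the constituent [NP my patient document].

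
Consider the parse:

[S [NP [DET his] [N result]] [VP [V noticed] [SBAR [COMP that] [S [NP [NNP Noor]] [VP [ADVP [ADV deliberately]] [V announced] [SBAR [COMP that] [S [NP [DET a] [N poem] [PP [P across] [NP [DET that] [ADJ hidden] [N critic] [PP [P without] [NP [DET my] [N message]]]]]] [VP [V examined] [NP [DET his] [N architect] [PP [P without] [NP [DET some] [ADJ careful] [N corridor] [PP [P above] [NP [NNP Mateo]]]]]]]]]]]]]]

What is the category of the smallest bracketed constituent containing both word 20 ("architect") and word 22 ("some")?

NP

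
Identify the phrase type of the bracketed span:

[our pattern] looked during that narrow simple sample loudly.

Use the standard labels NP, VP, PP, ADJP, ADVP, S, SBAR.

NP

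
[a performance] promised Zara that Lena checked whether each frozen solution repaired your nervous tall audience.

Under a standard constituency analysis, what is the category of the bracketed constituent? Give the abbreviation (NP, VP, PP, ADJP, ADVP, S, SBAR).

NP

"performance" is the head of the bracketed span, so the span is a noun phrase: NP.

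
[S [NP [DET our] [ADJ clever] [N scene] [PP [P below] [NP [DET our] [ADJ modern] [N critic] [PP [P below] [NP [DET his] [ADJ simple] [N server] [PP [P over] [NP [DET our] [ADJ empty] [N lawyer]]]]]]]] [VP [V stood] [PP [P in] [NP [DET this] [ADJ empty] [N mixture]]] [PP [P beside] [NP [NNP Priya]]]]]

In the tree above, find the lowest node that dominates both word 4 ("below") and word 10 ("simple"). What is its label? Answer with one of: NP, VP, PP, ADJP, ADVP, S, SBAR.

The smallest bracket enclosing both words is [PP below our modern critic below his simple server over our empty lawyer], so the label is PP.

PP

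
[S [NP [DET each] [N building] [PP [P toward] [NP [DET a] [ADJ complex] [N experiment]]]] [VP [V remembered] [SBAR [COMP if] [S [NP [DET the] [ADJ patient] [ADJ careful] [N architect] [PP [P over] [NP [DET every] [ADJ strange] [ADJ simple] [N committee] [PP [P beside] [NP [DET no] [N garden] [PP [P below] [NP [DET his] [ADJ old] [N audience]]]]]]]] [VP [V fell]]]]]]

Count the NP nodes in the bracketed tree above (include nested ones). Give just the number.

6

The NP constituents are: [NP each building toward a complex experiment]; [NP a complex experiment]; [NP the patient careful architect over every strange simple committee beside no garden below his old audience]; [NP every strange simple committee beside no garden below his old audience]; [NP no garden below his old audience]; [NP his old audience]. Total: 6.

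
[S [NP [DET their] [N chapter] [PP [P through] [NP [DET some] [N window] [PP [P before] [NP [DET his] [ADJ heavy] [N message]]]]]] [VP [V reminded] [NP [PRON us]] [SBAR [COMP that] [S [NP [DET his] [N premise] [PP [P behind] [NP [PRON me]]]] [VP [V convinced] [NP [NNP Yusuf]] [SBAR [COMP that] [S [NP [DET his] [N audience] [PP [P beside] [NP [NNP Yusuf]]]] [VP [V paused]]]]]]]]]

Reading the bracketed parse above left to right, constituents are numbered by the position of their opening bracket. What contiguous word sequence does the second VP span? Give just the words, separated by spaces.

convinced Yusuf that his audience beside Yusuf paused

In left-to-right order the VP constituents are "reminded us that his premise behind me convinced Yusuf that his audience beside Yusuf paused"; "convinced Yusuf that his audience beside Yusuf paused"; "paused". Number 2 is "convinced Yusuf that his audience beside Yusuf paused".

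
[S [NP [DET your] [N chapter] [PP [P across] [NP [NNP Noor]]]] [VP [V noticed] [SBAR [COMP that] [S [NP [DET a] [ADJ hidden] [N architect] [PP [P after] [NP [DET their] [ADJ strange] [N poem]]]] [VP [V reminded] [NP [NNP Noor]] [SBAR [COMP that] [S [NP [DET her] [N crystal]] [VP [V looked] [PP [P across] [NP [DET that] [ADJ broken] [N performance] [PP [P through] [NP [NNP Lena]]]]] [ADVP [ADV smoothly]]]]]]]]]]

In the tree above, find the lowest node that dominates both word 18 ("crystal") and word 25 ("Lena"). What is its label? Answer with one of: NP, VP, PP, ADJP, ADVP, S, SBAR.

S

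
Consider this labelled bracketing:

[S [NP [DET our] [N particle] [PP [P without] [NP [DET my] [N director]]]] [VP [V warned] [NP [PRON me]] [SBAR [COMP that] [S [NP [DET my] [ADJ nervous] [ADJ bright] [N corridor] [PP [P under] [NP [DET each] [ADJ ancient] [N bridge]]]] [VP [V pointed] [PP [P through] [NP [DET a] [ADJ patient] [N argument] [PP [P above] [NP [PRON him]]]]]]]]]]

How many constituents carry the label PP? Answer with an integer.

4

The PP constituents are: [PP without my director]; [PP under each ancient bridge]; [PP through a patient argument above him]; [PP above him]. Total: 4.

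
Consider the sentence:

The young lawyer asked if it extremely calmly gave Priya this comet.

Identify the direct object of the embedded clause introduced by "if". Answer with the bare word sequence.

this comet

Within the embedded clause introduced by "if", the direct object of "gave" is "this comet".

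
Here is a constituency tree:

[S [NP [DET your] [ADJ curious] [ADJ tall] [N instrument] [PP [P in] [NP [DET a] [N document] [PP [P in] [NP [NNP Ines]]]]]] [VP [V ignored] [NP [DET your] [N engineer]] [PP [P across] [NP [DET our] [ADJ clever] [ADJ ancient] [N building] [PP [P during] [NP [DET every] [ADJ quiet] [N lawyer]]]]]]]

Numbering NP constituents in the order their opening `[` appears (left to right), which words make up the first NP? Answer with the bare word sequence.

your curious tall instrument in a document in Ines

The NP opening brackets appear, in order, over: "your curious tall instrument in a document in Ines"; "a document in Ines"; "Ines"; "your engineer"; "our clever ancient building during every quiet lawyer"; "every quiet lawyer". The first one spans "your curious tall instrument in a document in Ines".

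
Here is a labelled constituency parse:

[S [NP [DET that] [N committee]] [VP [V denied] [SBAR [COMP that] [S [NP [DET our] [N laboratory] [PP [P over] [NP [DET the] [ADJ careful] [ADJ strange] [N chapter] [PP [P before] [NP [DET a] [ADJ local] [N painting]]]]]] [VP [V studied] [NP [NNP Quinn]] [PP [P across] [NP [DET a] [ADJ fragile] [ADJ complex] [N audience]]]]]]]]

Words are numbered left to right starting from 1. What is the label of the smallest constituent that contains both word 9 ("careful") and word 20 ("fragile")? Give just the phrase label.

S

Word 9 lies under S → VP → SBAR → S → NP → PP → NP → ADJ; word 20 lies under S → VP → SBAR → S → VP → PP → NP → ADJ. The lowest shared node is the S.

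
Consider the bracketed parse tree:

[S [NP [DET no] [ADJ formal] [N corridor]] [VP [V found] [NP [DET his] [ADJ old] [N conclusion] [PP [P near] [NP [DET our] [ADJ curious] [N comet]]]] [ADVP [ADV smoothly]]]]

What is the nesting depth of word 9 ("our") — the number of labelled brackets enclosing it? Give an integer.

6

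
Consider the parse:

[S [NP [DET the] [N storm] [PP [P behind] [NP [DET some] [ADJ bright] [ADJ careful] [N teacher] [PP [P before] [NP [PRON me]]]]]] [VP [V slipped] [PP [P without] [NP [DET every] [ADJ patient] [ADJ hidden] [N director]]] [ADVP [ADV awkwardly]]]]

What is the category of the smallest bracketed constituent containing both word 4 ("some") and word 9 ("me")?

Word 4 lies under S → NP → PP → NP → DET; word 9 lies under S → NP → PP → NP → PP → NP → PRON. The lowest shared node is the NP.

NP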